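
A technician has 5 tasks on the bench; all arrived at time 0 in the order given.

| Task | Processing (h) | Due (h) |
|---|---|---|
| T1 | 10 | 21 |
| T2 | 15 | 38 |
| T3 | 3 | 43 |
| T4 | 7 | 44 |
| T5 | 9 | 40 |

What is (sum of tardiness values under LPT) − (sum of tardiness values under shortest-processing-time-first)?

LPT (decreasing processing time): T2 T1 T5 T4 T3.
T2: 0→15, due 38, tardiness 0
T1: 15→25, due 21, tardiness 4
T5: 25→34, due 40, tardiness 0
T4: 34→41, due 44, tardiness 0
T3: 41→44, due 43, tardiness 1
Sum = 0+4+0+0+1 = 5.
SPT (increasing processing time): T3 T4 T5 T1 T2.
T3: 0→3, due 43, tardiness 0
T4: 3→10, due 44, tardiness 0
T5: 10→19, due 40, tardiness 0
T1: 19→29, due 21, tardiness 8
T2: 29→44, due 38, tardiness 6
Sum = 0+0+0+8+6 = 14.
Difference = 5 − 14 = -9.

-9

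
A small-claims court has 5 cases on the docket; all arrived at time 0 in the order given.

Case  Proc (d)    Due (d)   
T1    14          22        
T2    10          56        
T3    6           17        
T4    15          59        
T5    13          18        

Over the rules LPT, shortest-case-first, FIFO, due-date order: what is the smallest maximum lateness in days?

LPT (decreasing processing time): T4 T1 T5 T2 T3.
T4: 0→15, due 59, lateness -44
T1: 15→29, due 22, lateness 7
T5: 29→42, due 18, lateness 24
T2: 42→52, due 56, lateness -4
T3: 52→58, due 17, lateness 41
Maximum = 41.
SPT (increasing processing time): T3 T2 T5 T1 T4.
T3: 0→6, due 17, lateness -11
T2: 6→16, due 56, lateness -40
T5: 16→29, due 18, lateness 11
T1: 29→43, due 22, lateness 21
T4: 43→58, due 59, lateness -1
Maximum = 21.
FIFO (arrival order): T1 T2 T3 T4 T5.
T1: 0→14, due 22, lateness -8
T2: 14→24, due 56, lateness -32
T3: 24→30, due 17, lateness 13
T4: 30→45, due 59, lateness -14
T5: 45→58, due 18, lateness 40
Maximum = 40.
EDD (increasing due date): T3 T5 T1 T2 T4.
T3: 0→6, due 17, lateness -11
T5: 6→19, due 18, lateness 1
T1: 19→33, due 22, lateness 11
T2: 33→43, due 56, lateness -13
T4: 43→58, due 59, lateness -1
Maximum = 11.
LPT 41, SPT 21, FIFO 40, EDD 11 → minimum 11.

11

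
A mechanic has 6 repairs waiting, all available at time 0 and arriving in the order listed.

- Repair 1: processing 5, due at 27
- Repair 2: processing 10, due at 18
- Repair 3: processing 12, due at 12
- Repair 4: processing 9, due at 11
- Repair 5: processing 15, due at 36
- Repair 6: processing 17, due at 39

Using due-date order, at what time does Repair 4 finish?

EDD (increasing due date): Repair 4 Repair 3 Repair 2 Repair 1 Repair 5 Repair 6.
Repair 4: 0→9

9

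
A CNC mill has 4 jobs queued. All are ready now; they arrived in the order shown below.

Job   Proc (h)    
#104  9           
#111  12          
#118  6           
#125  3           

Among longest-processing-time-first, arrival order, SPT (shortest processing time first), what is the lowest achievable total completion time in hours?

LPT (decreasing processing time): #111 #104 #118 #125.
#111: 0→12
#104: 12→21
#118: 21→27
#125: 27→30
Sum = 12+21+27+30 = 90.
FIFO (arrival order): #104 #111 #118 #125.
#104: 0→9
#111: 9→21
#118: 21→27
#125: 27→30
Sum = 9+21+27+30 = 87.
SPT (increasing processing time): #125 #118 #104 #111.
#125: 0→3
#118: 3→9
#104: 9→18
#111: 18→30
Sum = 3+9+18+30 = 60.
LPT 90, FIFO 87, SPT 60 → minimum 60.

60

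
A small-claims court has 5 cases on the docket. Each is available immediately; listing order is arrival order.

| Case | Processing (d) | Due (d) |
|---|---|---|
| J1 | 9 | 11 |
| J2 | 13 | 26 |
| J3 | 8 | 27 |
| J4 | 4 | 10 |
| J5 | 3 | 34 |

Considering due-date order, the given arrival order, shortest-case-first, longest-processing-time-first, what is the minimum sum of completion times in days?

86

EDD (increasing due date): J4 J1 J2 J3 J5.
J4: 0→4
J1: 4→13
J2: 13→26
J3: 26→34
J5: 34→37
Sum = 4+13+26+34+37 = 114.
FIFO (arrival order): J1 J2 J3 J4 J5.
J1: 0→9
J2: 9→22
J3: 22→30
J4: 30→34
J5: 34→37
Sum = 9+22+30+34+37 = 132.
SPT (increasing processing time): J5 J4 J3 J1 J2.
J5: 0→3
J4: 3→7
J3: 7→15
J1: 15→24
J2: 24→37
Sum = 3+7+15+24+37 = 86.
LPT (decreasing processing time): J2 J1 J3 J4 J5.
J2: 0→13
J1: 13→22
J3: 22→30
J4: 30→34
J5: 34→37
Sum = 13+22+30+34+37 = 136.
EDD 114, FIFO 132, SPT 86, LPT 136 → minimum 86.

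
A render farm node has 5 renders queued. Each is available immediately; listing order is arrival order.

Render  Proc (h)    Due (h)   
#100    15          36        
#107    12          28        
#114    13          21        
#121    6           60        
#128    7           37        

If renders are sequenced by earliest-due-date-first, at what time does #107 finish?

25

EDD (increasing due date): #114 #107 #100 #128 #121.
#114: 0→13
#107: 13→25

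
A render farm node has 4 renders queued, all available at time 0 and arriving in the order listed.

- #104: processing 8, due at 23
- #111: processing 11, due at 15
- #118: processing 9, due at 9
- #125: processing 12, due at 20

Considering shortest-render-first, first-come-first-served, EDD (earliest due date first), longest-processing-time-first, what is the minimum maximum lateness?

17

SPT (increasing processing time): #104 #118 #111 #125.
#104: 0→8, due 23, lateness -15
#118: 8→17, due 9, lateness 8
#111: 17→28, due 15, lateness 13
#125: 28→40, due 20, lateness 20
Maximum = 20.
FIFO (arrival order): #104 #111 #118 #125.
#104: 0→8, due 23, lateness -15
#111: 8→19, due 15, lateness 4
#118: 19→28, due 9, lateness 19
#125: 28→40, due 20, lateness 20
Maximum = 20.
EDD (increasing due date): #118 #111 #125 #104.
#118: 0→9, due 9, lateness 0
#111: 9→20, due 15, lateness 5
#125: 20→32, due 20, lateness 12
#104: 32→40, due 23, lateness 17
Maximum = 17.
LPT (decreasing processing time): #125 #111 #118 #104.
#125: 0→12, due 20, lateness -8
#111: 12→23, due 15, lateness 8
#118: 23→32, due 9, lateness 23
#104: 32→40, due 23, lateness 17
Maximum = 23.
SPT 20, FIFO 20, EDD 17, LPT 23 → minimum 17.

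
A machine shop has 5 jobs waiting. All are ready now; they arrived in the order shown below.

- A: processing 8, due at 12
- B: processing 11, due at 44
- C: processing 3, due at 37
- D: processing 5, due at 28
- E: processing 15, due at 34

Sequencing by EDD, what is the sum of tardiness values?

EDD (increasing due date): A D E C B.
A: 0→8, due 12, tardiness 0
D: 8→13, due 28, tardiness 0
E: 13→28, due 34, tardiness 0
C: 28→31, due 37, tardiness 0
B: 31→42, due 44, tardiness 0
Sum = 0+0+0+0+0 = 0.

0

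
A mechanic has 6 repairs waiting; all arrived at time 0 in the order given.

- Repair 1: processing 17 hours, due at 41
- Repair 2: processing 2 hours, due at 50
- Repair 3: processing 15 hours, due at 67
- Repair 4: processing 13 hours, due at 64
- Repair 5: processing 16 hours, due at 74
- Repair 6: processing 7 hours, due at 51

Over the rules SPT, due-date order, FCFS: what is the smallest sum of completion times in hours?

SPT (increasing processing time): Repair 2 Repair 6 Repair 4 Repair 3 Repair 5 Repair 1.
Repair 2: 0→2
Repair 6: 2→9
Repair 4: 9→22
Repair 3: 22→37
Repair 5: 37→53
Repair 1: 53→70
Sum = 2+9+22+37+53+70 = 193.
EDD (increasing due date): Repair 1 Repair 2 Repair 6 Repair 4 Repair 3 Repair 5.
Repair 1: 0→17
Repair 2: 17→19
Repair 6: 19→26
Repair 4: 26→39
Repair 3: 39→54
Repair 5: 54→70
Sum = 17+19+26+39+54+70 = 225.
FIFO (arrival order): Repair 1 Repair 2 Repair 3 Repair 4 Repair 5 Repair 6.
Repair 1: 0→17
Repair 2: 17→19
Repair 3: 19→34
Repair 4: 34→47
Repair 5: 47→63
Repair 6: 63→70
Sum = 17+19+34+47+63+70 = 250.
SPT 193, EDD 225, FIFO 250 → minimum 193.

193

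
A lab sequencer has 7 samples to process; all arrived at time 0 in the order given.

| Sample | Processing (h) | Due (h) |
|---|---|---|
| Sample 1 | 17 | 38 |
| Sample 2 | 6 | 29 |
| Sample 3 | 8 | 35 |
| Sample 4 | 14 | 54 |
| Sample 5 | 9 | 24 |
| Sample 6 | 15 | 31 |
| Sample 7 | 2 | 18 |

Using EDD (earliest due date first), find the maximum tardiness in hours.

EDD (increasing due date): Sample 7 Sample 5 Sample 2 Sample 6 Sample 3 Sample 1 Sample 4.
Sample 7: 0→2, due 18, tardiness 0
Sample 5: 2→11, due 24, tardiness 0
Sample 2: 11→17, due 29, tardiness 0
Sample 6: 17→32, due 31, tardiness 1
Sample 3: 32→40, due 35, tardiness 5
Sample 1: 40→57, due 38, tardiness 19
Sample 4: 57→71, due 54, tardiness 17
Maximum = 19.

19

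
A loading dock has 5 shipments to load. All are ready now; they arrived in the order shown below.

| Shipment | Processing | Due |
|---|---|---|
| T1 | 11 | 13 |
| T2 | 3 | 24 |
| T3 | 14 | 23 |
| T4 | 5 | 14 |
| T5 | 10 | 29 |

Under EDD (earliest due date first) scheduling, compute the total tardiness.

32

EDD (increasing due date): T1 T4 T3 T2 T5.
T1: 0→11, due 13, tardiness 0
T4: 11→16, due 14, tardiness 2
T3: 16→30, due 23, tardiness 7
T2: 30→33, due 24, tardiness 9
T5: 33→43, due 29, tardiness 14
Sum = 0+2+7+9+14 = 32.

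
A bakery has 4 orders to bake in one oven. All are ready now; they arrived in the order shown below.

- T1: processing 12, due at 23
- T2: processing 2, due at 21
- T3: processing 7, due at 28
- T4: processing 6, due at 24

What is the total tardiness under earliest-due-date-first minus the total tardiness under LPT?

-7

EDD (increasing due date): T2 T1 T4 T3.
T2: 0→2, due 21, tardiness 0
T1: 2→14, due 23, tardiness 0
T4: 14→20, due 24, tardiness 0
T3: 20→27, due 28, tardiness 0
Sum = 0+0+0+0 = 0.
LPT (decreasing processing time): T1 T3 T4 T2.
T1: 0→12, due 23, tardiness 0
T3: 12→19, due 28, tardiness 0
T4: 19→25, due 24, tardiness 1
T2: 25→27, due 21, tardiness 6
Sum = 0+0+1+6 = 7.
Difference = 0 − 7 = -7.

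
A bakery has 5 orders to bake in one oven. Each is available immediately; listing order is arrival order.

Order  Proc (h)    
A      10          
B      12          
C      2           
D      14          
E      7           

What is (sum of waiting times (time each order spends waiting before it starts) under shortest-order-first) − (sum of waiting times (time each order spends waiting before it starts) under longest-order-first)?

SPT (increasing processing time): C E A B D.
C: waits 0, runs 0→2
E: waits 2, runs 2→9
A: waits 9, runs 9→19
B: waits 19, runs 19→31
D: waits 31, runs 31→45
Sum = 0+2+9+19+31 = 61.
LPT (decreasing processing time): D B A E C.
D: waits 0, runs 0→14
B: waits 14, runs 14→26
A: waits 26, runs 26→36
E: waits 36, runs 36→43
C: waits 43, runs 43→45
Sum = 0+14+26+36+43 = 119.
Difference = 61 − 119 = -58.

-58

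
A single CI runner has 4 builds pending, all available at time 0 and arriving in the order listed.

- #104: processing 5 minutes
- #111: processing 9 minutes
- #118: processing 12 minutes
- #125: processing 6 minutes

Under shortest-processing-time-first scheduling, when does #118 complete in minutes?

32

SPT (increasing processing time): #104 #125 #111 #118.
#104: 0→5
#125: 5→11
#111: 11→20
#118: 20→32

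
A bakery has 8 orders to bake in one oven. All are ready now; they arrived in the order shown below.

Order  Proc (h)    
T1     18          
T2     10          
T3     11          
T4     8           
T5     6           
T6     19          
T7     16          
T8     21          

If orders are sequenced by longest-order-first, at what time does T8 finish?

21

LPT (decreasing processing time): T8 T6 T1 T7 T3 T2 T4 T5.
T8: 0→21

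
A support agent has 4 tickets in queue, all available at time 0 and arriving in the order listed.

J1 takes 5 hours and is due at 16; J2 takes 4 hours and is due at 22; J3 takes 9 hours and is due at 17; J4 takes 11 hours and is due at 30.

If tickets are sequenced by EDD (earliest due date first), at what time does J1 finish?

EDD (increasing due date): J1 J3 J2 J4.
J1: 0→5

5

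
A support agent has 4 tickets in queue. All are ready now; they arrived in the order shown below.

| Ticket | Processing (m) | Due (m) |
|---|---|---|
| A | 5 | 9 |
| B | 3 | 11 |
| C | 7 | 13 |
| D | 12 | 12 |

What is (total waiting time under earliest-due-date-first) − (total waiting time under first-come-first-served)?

EDD (increasing due date): A B D C.
A: waits 0, runs 0→5
B: waits 5, runs 5→8
D: waits 8, runs 8→20
C: waits 20, runs 20→27
Sum = 0+5+8+20 = 33.
FIFO (arrival order): A B C D.
A: waits 0, runs 0→5
B: waits 5, runs 5→8
C: waits 8, runs 8→15
D: waits 15, runs 15→27
Sum = 0+5+8+15 = 28.
Difference = 33 − 28 = 5.

5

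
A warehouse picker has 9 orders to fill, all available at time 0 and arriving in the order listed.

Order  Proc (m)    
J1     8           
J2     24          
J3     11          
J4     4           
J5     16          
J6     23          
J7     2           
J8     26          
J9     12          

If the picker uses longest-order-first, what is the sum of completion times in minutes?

LPT (decreasing processing time): J8 J2 J6 J5 J9 J3 J1 J4 J7.
J8: 0→26
J2: 26→50
J6: 50→73
J5: 73→89
J9: 89→101
J3: 101→112
J1: 112→120
J4: 120→124
J7: 124→126
Sum = 26+50+73+89+101+112+120+124+126 = 821.

821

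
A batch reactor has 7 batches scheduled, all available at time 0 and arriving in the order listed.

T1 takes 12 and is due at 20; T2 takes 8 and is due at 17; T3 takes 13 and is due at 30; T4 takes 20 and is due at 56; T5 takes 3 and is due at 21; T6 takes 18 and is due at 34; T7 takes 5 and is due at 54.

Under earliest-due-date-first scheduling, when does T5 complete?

EDD (increasing due date): T2 T1 T5 T3 T6 T7 T4.
T2: 0→8
T1: 8→20
T5: 20→23

23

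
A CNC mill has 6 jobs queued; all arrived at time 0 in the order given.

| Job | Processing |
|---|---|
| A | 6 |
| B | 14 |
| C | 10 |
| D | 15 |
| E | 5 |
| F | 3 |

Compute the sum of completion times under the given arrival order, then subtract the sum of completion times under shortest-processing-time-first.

64

FIFO (arrival order): A B C D E F.
A: 0→6
B: 6→20
C: 20→30
D: 30→45
E: 45→50
F: 50→53
Sum = 6+20+30+45+50+53 = 204.
SPT (increasing processing time): F E A C B D.
F: 0→3
E: 3→8
A: 8→14
C: 14→24
B: 24→38
D: 38→53
Sum = 3+8+14+24+38+53 = 140.
Difference = 204 − 140 = 64.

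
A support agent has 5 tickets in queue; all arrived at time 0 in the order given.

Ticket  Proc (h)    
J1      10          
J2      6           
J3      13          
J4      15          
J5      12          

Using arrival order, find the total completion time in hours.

155

FIFO (arrival order): J1 J2 J3 J4 J5.
J1: 0→10
J2: 10→16
J3: 16→29
J4: 29→44
J5: 44→56
Sum = 10+16+29+44+56 = 155.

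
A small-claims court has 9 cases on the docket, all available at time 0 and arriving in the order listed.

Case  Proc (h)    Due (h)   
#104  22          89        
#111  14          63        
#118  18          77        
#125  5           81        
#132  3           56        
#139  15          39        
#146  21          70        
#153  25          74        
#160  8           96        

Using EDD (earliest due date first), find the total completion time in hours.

647

EDD (increasing due date): #139 #132 #111 #146 #153 #118 #125 #104 #160.
#139: 0→15
#132: 15→18
#111: 18→32
#146: 32→53
#153: 53→78
#118: 78→96
#125: 96→101
#104: 101→123
#160: 123→131
Sum = 15+18+32+53+78+96+101+123+131 = 647.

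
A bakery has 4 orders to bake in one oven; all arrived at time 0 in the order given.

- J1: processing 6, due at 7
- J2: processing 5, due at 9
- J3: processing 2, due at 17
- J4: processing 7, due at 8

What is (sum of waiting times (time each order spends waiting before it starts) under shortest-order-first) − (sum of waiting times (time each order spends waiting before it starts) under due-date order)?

SPT (increasing processing time): J3 J2 J1 J4.
J3: waits 0, runs 0→2
J2: waits 2, runs 2→7
J1: waits 7, runs 7→13
J4: waits 13, runs 13→20
Sum = 0+2+7+13 = 22.
EDD (increasing due date): J1 J4 J2 J3.
J1: waits 0, runs 0→6
J4: waits 6, runs 6→13
J2: waits 13, runs 13→18
J3: waits 18, runs 18→20
Sum = 0+6+13+18 = 37.
Difference = 22 − 37 = -15.

-15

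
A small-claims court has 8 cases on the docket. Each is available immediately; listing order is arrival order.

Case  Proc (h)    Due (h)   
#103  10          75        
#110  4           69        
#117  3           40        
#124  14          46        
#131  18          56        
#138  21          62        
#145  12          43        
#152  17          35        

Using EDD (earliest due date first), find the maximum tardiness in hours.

24

EDD (increasing due date): #152 #117 #145 #124 #131 #138 #110 #103.
#152: 0→17, due 35, tardiness 0
#117: 17→20, due 40, tardiness 0
#145: 20→32, due 43, tardiness 0
#124: 32→46, due 46, tardiness 0
#131: 46→64, due 56, tardiness 8
#138: 64→85, due 62, tardiness 23
#110: 85→89, due 69, tardiness 20
#103: 89→99, due 75, tardiness 24
Maximum = 24.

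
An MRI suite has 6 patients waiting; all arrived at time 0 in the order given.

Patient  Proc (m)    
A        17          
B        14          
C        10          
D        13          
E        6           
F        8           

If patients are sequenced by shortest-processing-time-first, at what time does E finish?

SPT (increasing processing time): E F C D B A.
E: 0→6

6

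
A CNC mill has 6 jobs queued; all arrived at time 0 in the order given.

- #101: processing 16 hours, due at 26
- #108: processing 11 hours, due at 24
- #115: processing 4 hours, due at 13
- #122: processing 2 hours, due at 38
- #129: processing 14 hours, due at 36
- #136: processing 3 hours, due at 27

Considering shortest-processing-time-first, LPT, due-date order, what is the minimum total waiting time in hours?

SPT (increasing processing time): #122 #136 #115 #108 #129 #101.
#122: waits 0, runs 0→2
#136: waits 2, runs 2→5
#115: waits 5, runs 5→9
#108: waits 9, runs 9→20
#129: waits 20, runs 20→34
#101: waits 34, runs 34→50
Sum = 0+2+5+9+20+34 = 70.
LPT (decreasing processing time): #101 #129 #108 #115 #136 #122.
#101: waits 0, runs 0→16
#129: waits 16, runs 16→30
#108: waits 30, runs 30→41
#115: waits 41, runs 41→45
#136: waits 45, runs 45→48
#122: waits 48, runs 48→50
Sum = 0+16+30+41+45+48 = 180.
EDD (increasing due date): #115 #108 #101 #136 #129 #122.
#115: waits 0, runs 0→4
#108: waits 4, runs 4→15
#101: waits 15, runs 15→31
#136: waits 31, runs 31→34
#129: waits 34, runs 34→48
#122: waits 48, runs 48→50
Sum = 0+4+15+31+34+48 = 132.
SPT 70, LPT 180, EDD 132 → minimum 70.

70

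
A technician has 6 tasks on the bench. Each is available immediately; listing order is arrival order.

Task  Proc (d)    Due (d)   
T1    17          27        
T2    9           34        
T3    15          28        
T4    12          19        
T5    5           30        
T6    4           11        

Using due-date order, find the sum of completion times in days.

EDD (increasing due date): T6 T4 T1 T3 T5 T2.
T6: 0→4
T4: 4→16
T1: 16→33
T3: 33→48
T5: 48→53
T2: 53→62
Sum = 4+16+33+48+53+62 = 216.

216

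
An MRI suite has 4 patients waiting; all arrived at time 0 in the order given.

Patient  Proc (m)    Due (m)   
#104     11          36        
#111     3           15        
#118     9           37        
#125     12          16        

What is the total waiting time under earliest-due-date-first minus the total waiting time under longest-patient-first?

EDD (increasing due date): #111 #125 #104 #118.
#111: waits 0, runs 0→3
#125: waits 3, runs 3→15
#104: waits 15, runs 15→26
#118: waits 26, runs 26→35
Sum = 0+3+15+26 = 44.
LPT (decreasing processing time): #125 #104 #118 #111.
#125: waits 0, runs 0→12
#104: waits 12, runs 12→23
#118: waits 23, runs 23→32
#111: waits 32, runs 32→35
Sum = 0+12+23+32 = 67.
Difference = 44 − 67 = -23.

-23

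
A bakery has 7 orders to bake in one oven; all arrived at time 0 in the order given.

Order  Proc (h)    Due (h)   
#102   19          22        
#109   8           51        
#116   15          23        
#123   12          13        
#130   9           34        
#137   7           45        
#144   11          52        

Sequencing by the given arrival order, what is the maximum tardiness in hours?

FIFO (arrival order): #102 #109 #116 #123 #130 #137 #144.
#102: 0→19, due 22, tardiness 0
#109: 19→27, due 51, tardiness 0
#116: 27→42, due 23, tardiness 19
#123: 42→54, due 13, tardiness 41
#130: 54→63, due 34, tardiness 29
#137: 63→70, due 45, tardiness 25
#144: 70→81, due 52, tardiness 29
Maximum = 41.

41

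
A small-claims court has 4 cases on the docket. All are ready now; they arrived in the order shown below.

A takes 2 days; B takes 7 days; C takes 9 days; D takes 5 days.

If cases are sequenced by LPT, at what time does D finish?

21

LPT (decreasing processing time): C B D A.
C: 0→9
B: 9→16
D: 16→21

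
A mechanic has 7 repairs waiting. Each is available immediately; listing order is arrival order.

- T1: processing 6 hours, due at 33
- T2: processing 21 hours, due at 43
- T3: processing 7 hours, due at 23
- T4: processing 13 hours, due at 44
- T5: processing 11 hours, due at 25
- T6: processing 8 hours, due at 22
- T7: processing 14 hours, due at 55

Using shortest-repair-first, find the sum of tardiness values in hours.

49

SPT (increasing processing time): T1 T3 T6 T5 T4 T7 T2.
T1: 0→6, due 33, tardiness 0
T3: 6→13, due 23, tardiness 0
T6: 13→21, due 22, tardiness 0
T5: 21→32, due 25, tardiness 7
T4: 32→45, due 44, tardiness 1
T7: 45→59, due 55, tardiness 4
T2: 59→80, due 43, tardiness 37
Sum = 0+0+0+7+1+4+37 = 49.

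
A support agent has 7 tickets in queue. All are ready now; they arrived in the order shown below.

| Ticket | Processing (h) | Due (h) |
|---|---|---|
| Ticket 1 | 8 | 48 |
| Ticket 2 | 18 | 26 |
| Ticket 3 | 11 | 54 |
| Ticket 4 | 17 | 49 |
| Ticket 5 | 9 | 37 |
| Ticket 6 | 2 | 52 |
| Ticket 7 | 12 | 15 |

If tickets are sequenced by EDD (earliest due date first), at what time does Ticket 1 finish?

EDD (increasing due date): Ticket 7 Ticket 2 Ticket 5 Ticket 1 Ticket 4 Ticket 6 Ticket 3.
Ticket 7: 0→12
Ticket 2: 12→30
Ticket 5: 30→39
Ticket 1: 39→47

47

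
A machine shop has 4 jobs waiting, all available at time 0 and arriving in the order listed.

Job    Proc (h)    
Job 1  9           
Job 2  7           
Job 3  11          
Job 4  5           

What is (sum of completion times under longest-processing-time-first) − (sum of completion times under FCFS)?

6

LPT (decreasing processing time): Job 3 Job 1 Job 2 Job 4.
Job 3: 0→11
Job 1: 11→20
Job 2: 20→27
Job 4: 27→32
Sum = 11+20+27+32 = 90.
FIFO (arrival order): Job 1 Job 2 Job 3 Job 4.
Job 1: 0→9
Job 2: 9→16
Job 3: 16→27
Job 4: 27→32
Sum = 9+16+27+32 = 84.
Difference = 90 − 84 = 6.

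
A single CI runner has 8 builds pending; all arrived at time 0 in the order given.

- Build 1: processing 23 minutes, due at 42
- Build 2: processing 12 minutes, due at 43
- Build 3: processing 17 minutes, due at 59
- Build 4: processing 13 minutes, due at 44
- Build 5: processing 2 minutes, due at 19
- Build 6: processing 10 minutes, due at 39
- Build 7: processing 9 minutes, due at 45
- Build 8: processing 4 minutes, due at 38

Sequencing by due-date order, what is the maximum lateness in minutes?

EDD (increasing due date): Build 5 Build 8 Build 6 Build 1 Build 2 Build 4 Build 7 Build 3.
Build 5: 0→2, due 19, lateness -17
Build 8: 2→6, due 38, lateness -32
Build 6: 6→16, due 39, lateness -23
Build 1: 16→39, due 42, lateness -3
Build 2: 39→51, due 43, lateness 8
Build 4: 51→64, due 44, lateness 20
Build 7: 64→73, due 45, lateness 28
Build 3: 73→90, due 59, lateness 31
Maximum = 31.

31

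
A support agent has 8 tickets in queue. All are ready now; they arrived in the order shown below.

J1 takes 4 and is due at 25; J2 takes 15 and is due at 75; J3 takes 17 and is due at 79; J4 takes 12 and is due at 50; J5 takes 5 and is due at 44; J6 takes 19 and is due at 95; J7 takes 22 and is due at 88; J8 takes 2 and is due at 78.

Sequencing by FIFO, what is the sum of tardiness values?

FIFO (arrival order): J1 J2 J3 J4 J5 J6 J7 J8.
J1: 0→4, due 25, tardiness 0
J2: 4→19, due 75, tardiness 0
J3: 19→36, due 79, tardiness 0
J4: 36→48, due 50, tardiness 0
J5: 48→53, due 44, tardiness 9
J6: 53→72, due 95, tardiness 0
J7: 72→94, due 88, tardiness 6
J8: 94→96, due 78, tardiness 18
Sum = 0+0+0+0+9+0+6+18 = 33.

33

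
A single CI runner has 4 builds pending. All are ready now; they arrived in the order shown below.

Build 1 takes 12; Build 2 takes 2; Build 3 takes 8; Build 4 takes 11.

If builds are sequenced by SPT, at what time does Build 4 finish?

21

SPT (increasing processing time): Build 2 Build 3 Build 4 Build 1.
Build 2: 0→2
Build 3: 2→10
Build 4: 10→21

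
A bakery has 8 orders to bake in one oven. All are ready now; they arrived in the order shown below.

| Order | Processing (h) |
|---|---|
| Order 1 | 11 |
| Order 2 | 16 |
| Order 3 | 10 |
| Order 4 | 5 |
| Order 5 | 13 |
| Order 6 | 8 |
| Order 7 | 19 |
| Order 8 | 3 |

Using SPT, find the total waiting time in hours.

206

SPT (increasing processing time): Order 8 Order 4 Order 6 Order 3 Order 1 Order 5 Order 2 Order 7.
Order 8: waits 0, runs 0→3
Order 4: waits 3, runs 3→8
Order 6: waits 8, runs 8→16
Order 3: waits 16, runs 16→26
Order 1: waits 26, runs 26→37
Order 5: waits 37, runs 37→50
Order 2: waits 50, runs 50→66
Order 7: waits 66, runs 66→85
Sum = 0+3+8+16+26+37+50+66 = 206.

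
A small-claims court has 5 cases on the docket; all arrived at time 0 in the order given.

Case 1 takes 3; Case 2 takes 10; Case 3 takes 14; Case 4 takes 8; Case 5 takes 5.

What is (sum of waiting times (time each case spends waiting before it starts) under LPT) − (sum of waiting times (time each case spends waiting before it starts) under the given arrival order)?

29

LPT (decreasing processing time): Case 3 Case 2 Case 4 Case 5 Case 1.
Case 3: waits 0, runs 0→14
Case 2: waits 14, runs 14→24
Case 4: waits 24, runs 24→32
Case 5: waits 32, runs 32→37
Case 1: waits 37, runs 37→40
Sum = 0+14+24+32+37 = 107.
FIFO (arrival order): Case 1 Case 2 Case 3 Case 4 Case 5.
Case 1: waits 0, runs 0→3
Case 2: waits 3, runs 3→13
Case 3: waits 13, runs 13→27
Case 4: waits 27, runs 27→35
Case 5: waits 35, runs 35→40
Sum = 0+3+13+27+35 = 78.
Difference = 107 − 78 = 29.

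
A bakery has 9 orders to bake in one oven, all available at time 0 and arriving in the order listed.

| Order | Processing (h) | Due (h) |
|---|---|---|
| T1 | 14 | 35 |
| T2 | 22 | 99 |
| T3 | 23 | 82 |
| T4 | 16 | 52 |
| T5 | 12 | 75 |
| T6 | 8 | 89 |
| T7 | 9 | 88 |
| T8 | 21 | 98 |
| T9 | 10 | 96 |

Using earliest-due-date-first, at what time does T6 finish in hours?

82

EDD (increasing due date): T1 T4 T5 T3 T7 T6 T9 T8 T2.
T1: 0→14
T4: 14→30
T5: 30→42
T3: 42→65
T7: 65→74
T6: 74→82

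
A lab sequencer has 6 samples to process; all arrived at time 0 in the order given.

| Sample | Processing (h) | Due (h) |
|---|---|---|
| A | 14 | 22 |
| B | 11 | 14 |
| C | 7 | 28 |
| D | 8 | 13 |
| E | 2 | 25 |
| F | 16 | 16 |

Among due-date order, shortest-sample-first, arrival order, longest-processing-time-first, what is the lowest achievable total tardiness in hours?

EDD (increasing due date): D B F A E C.
D: 0→8, due 13, tardiness 0
B: 8→19, due 14, tardiness 5
F: 19→35, due 16, tardiness 19
A: 35→49, due 22, tardiness 27
E: 49→51, due 25, tardiness 26
C: 51→58, due 28, tardiness 30
Sum = 0+5+19+27+26+30 = 107.
SPT (increasing processing time): E C D B A F.
E: 0→2, due 25, tardiness 0
C: 2→9, due 28, tardiness 0
D: 9→17, due 13, tardiness 4
B: 17→28, due 14, tardiness 14
A: 28→42, due 22, tardiness 20
F: 42→58, due 16, tardiness 42
Sum = 0+0+4+14+20+42 = 80.
FIFO (arrival order): A B C D E F.
A: 0→14, due 22, tardiness 0
B: 14→25, due 14, tardiness 11
C: 25→32, due 28, tardiness 4
D: 32→40, due 13, tardiness 27
E: 40→42, due 25, tardiness 17
F: 42→58, due 16, tardiness 42
Sum = 0+11+4+27+17+42 = 101.
LPT (decreasing processing time): F A B D C E.
F: 0→16, due 16, tardiness 0
A: 16→30, due 22, tardiness 8
B: 30→41, due 14, tardiness 27
D: 41→49, due 13, tardiness 36
C: 49→56, due 28, tardiness 28
E: 56→58, due 25, tardiness 33
Sum = 0+8+27+36+28+33 = 132.
EDD 107, SPT 80, FIFO 101, LPT 132 → minimum 80.

80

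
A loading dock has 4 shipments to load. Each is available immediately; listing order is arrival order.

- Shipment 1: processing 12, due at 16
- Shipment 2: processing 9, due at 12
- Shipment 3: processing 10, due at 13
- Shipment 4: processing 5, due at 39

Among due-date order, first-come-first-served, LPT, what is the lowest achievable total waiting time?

EDD (increasing due date): Shipment 2 Shipment 3 Shipment 1 Shipment 4.
Shipment 2: waits 0, runs 0→9
Shipment 3: waits 9, runs 9→19
Shipment 1: waits 19, runs 19→31
Shipment 4: waits 31, runs 31→36
Sum = 0+9+19+31 = 59.
FIFO (arrival order): Shipment 1 Shipment 2 Shipment 3 Shipment 4.
Shipment 1: waits 0, runs 0→12
Shipment 2: waits 12, runs 12→21
Shipment 3: waits 21, runs 21→31
Shipment 4: waits 31, runs 31→36
Sum = 0+12+21+31 = 64.
LPT (decreasing processing time): Shipment 1 Shipment 3 Shipment 2 Shipment 4.
Shipment 1: waits 0, runs 0→12
Shipment 3: waits 12, runs 12→22
Shipment 2: waits 22, runs 22→31
Shipment 4: waits 31, runs 31→36
Sum = 0+12+22+31 = 65.
EDD 59, FIFO 64, LPT 65 → minimum 59.

59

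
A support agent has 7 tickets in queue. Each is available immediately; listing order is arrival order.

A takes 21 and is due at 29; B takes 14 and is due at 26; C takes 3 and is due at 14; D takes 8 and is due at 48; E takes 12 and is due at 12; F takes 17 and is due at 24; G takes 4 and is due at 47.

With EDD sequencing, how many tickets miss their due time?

6

EDD (increasing due date): E C F B A G D.
E: 0→12, due 12, tardiness 0
C: 12→15, due 14, tardiness 1
F: 15→32, due 24, tardiness 8
B: 32→46, due 26, tardiness 20
A: 46→67, due 29, tardiness 38
G: 67→71, due 47, tardiness 24
D: 71→79, due 48, tardiness 31
Late tickets: 6.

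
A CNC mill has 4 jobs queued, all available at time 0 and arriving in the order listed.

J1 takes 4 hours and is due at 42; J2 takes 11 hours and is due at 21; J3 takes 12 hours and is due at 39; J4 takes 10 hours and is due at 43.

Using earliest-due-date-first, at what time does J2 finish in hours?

EDD (increasing due date): J2 J3 J1 J4.
J2: 0→11

11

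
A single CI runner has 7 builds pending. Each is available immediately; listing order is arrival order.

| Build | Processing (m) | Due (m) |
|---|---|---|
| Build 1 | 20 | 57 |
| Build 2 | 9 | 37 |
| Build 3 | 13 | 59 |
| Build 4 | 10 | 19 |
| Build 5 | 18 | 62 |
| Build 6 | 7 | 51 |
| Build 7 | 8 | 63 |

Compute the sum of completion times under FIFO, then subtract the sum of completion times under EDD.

53

FIFO (arrival order): Build 1 Build 2 Build 3 Build 4 Build 5 Build 6 Build 7.
Build 1: 0→20
Build 2: 20→29
Build 3: 29→42
Build 4: 42→52
Build 5: 52→70
Build 6: 70→77
Build 7: 77→85
Sum = 20+29+42+52+70+77+85 = 375.
EDD (increasing due date): Build 4 Build 2 Build 6 Build 1 Build 3 Build 5 Build 7.
Build 4: 0→10
Build 2: 10→19
Build 6: 19→26
Build 1: 26→46
Build 3: 46→59
Build 5: 59→77
Build 7: 77→85
Sum = 10+19+26+46+59+77+85 = 322.
Difference = 375 − 322 = 53.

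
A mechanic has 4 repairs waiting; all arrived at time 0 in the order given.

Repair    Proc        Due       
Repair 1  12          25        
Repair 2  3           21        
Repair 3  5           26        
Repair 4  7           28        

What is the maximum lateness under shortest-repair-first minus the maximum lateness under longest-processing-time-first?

-4

SPT (increasing processing time): Repair 2 Repair 3 Repair 4 Repair 1.
Repair 2: 0→3, due 21, lateness -18
Repair 3: 3→8, due 26, lateness -18
Repair 4: 8→15, due 28, lateness -13
Repair 1: 15→27, due 25, lateness 2
Maximum = 2.
LPT (decreasing processing time): Repair 1 Repair 4 Repair 3 Repair 2.
Repair 1: 0→12, due 25, lateness -13
Repair 4: 12→19, due 28, lateness -9
Repair 3: 19→24, due 26, lateness -2
Repair 2: 24→27, due 21, lateness 6
Maximum = 6.
Difference = 2 − 6 = -4.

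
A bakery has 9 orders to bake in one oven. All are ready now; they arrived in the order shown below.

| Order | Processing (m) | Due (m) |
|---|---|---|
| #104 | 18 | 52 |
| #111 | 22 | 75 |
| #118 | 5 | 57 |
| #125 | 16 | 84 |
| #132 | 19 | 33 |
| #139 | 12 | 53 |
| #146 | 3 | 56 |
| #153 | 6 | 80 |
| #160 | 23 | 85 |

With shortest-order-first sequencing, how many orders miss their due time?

SPT (increasing processing time): #146 #118 #153 #139 #125 #104 #132 #111 #160.
#146: 0→3, due 56, tardiness 0
#118: 3→8, due 57, tardiness 0
#153: 8→14, due 80, tardiness 0
#139: 14→26, due 53, tardiness 0
#125: 26→42, due 84, tardiness 0
#104: 42→60, due 52, tardiness 8
#132: 60→79, due 33, tardiness 46
#111: 79→101, due 75, tardiness 26
#160: 101→124, due 85, tardiness 39
Late orders: 4.

4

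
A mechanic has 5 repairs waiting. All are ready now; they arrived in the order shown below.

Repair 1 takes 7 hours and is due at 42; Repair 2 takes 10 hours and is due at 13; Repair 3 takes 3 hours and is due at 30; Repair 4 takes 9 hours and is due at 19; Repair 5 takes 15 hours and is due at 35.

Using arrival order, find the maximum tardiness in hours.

FIFO (arrival order): Repair 1 Repair 2 Repair 3 Repair 4 Repair 5.
Repair 1: 0→7, due 42, tardiness 0
Repair 2: 7→17, due 13, tardiness 4
Repair 3: 17→20, due 30, tardiness 0
Repair 4: 20→29, due 19, tardiness 10
Repair 5: 29→44, due 35, tardiness 9
Maximum = 10.

10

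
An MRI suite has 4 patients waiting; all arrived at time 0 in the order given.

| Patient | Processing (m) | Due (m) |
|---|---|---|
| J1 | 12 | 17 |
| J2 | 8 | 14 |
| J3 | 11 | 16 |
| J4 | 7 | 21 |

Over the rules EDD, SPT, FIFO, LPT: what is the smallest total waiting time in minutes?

EDD (increasing due date): J2 J3 J1 J4.
J2: waits 0, runs 0→8
J3: waits 8, runs 8→19
J1: waits 19, runs 19→31
J4: waits 31, runs 31→38
Sum = 0+8+19+31 = 58.
SPT (increasing processing time): J4 J2 J3 J1.
J4: waits 0, runs 0→7
J2: waits 7, runs 7→15
J3: waits 15, runs 15→26
J1: waits 26, runs 26→38
Sum = 0+7+15+26 = 48.
FIFO (arrival order): J1 J2 J3 J4.
J1: waits 0, runs 0→12
J2: waits 12, runs 12→20
J3: waits 20, runs 20→31
J4: waits 31, runs 31→38
Sum = 0+12+20+31 = 63.
LPT (decreasing processing time): J1 J3 J2 J4.
J1: waits 0, runs 0→12
J3: waits 12, runs 12→23
J2: waits 23, runs 23→31
J4: waits 31, runs 31→38
Sum = 0+12+23+31 = 66.
EDD 58, SPT 48, FIFO 63, LPT 66 → minimum 48.

48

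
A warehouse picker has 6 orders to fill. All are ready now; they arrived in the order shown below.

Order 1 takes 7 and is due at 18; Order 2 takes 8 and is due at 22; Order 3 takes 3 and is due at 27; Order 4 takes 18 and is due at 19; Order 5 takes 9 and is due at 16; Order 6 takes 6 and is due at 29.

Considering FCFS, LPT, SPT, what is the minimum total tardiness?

51

FIFO (arrival order): Order 1 Order 2 Order 3 Order 4 Order 5 Order 6.
Order 1: 0→7, due 18, tardiness 0
Order 2: 7→15, due 22, tardiness 0
Order 3: 15→18, due 27, tardiness 0
Order 4: 18→36, due 19, tardiness 17
Order 5: 36→45, due 16, tardiness 29
Order 6: 45→51, due 29, tardiness 22
Sum = 0+0+0+17+29+22 = 68.
LPT (decreasing processing time): Order 4 Order 5 Order 2 Order 1 Order 6 Order 3.
Order 4: 0→18, due 19, tardiness 0
Order 5: 18→27, due 16, tardiness 11
Order 2: 27→35, due 22, tardiness 13
Order 1: 35→42, due 18, tardiness 24
Order 6: 42→48, due 29, tardiness 19
Order 3: 48→51, due 27, tardiness 24
Sum = 0+11+13+24+19+24 = 91.
SPT (increasing processing time): Order 3 Order 6 Order 1 Order 2 Order 5 Order 4.
Order 3: 0→3, due 27, tardiness 0
Order 6: 3→9, due 29, tardiness 0
Order 1: 9→16, due 18, tardiness 0
Order 2: 16→24, due 22, tardiness 2
Order 5: 24→33, due 16, tardiness 17
Order 4: 33→51, due 19, tardiness 32
Sum = 0+0+0+2+17+32 = 51.
FIFO 68, LPT 91, SPT 51 → minimum 51.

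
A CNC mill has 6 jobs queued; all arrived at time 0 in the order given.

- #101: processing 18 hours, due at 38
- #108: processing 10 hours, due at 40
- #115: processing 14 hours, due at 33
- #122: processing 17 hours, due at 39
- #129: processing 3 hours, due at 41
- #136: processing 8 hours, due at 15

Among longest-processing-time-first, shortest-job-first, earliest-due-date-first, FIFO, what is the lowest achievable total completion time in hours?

LPT (decreasing processing time): #101 #122 #115 #108 #136 #129.
#101: 0→18
#122: 18→35
#115: 35→49
#108: 49→59
#136: 59→67
#129: 67→70
Sum = 18+35+49+59+67+70 = 298.
SPT (increasing processing time): #129 #136 #108 #115 #122 #101.
#129: 0→3
#136: 3→11
#108: 11→21
#115: 21→35
#122: 35→52
#101: 52→70
Sum = 3+11+21+35+52+70 = 192.
EDD (increasing due date): #136 #115 #101 #122 #108 #129.
#136: 0→8
#115: 8→22
#101: 22→40
#122: 40→57
#108: 57→67
#129: 67→70
Sum = 8+22+40+57+67+70 = 264.
FIFO (arrival order): #101 #108 #115 #122 #129 #136.
#101: 0→18
#108: 18→28
#115: 28→42
#122: 42→59
#129: 59→62
#136: 62→70
Sum = 18+28+42+59+62+70 = 279.
LPT 298, SPT 192, EDD 264, FIFO 279 → minimum 192.

192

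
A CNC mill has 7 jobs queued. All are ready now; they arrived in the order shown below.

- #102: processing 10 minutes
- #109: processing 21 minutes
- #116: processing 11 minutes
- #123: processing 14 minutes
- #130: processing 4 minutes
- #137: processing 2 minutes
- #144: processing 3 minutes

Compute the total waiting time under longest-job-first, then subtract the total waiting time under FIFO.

20

LPT (decreasing processing time): #109 #123 #116 #102 #130 #144 #137.
#109: waits 0, runs 0→21
#123: waits 21, runs 21→35
#116: waits 35, runs 35→46
#102: waits 46, runs 46→56
#130: waits 56, runs 56→60
#144: waits 60, runs 60→63
#137: waits 63, runs 63→65
Sum = 0+21+35+46+56+60+63 = 281.
FIFO (arrival order): #102 #109 #116 #123 #130 #137 #144.
#102: waits 0, runs 0→10
#109: waits 10, runs 10→31
#116: waits 31, runs 31→42
#123: waits 42, runs 42→56
#130: waits 56, runs 56→60
#137: waits 60, runs 60→62
#144: waits 62, runs 62→65
Sum = 0+10+31+42+56+60+62 = 261.
Difference = 281 − 261 = 20.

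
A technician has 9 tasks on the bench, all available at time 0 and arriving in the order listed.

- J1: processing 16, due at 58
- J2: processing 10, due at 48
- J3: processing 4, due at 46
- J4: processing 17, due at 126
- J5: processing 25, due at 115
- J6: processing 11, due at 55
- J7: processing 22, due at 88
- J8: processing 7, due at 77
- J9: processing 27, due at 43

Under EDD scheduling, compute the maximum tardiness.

13

EDD (increasing due date): J9 J3 J2 J6 J1 J8 J7 J5 J4.
J9: 0→27, due 43, tardiness 0
J3: 27→31, due 46, tardiness 0
J2: 31→41, due 48, tardiness 0
J6: 41→52, due 55, tardiness 0
J1: 52→68, due 58, tardiness 10
J8: 68→75, due 77, tardiness 0
J7: 75→97, due 88, tardiness 9
J5: 97→122, due 115, tardiness 7
J4: 122→139, due 126, tardiness 13
Maximum = 13.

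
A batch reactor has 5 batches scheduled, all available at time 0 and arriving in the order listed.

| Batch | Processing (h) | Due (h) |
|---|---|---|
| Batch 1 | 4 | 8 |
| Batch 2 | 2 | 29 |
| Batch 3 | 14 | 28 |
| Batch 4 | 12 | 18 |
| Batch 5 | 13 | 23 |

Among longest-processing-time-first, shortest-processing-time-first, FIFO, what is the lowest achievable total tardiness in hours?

LPT (decreasing processing time): Batch 3 Batch 5 Batch 4 Batch 1 Batch 2.
Batch 3: 0→14, due 28, tardiness 0
Batch 5: 14→27, due 23, tardiness 4
Batch 4: 27→39, due 18, tardiness 21
Batch 1: 39→43, due 8, tardiness 35
Batch 2: 43→45, due 29, tardiness 16
Sum = 0+4+21+35+16 = 76.
SPT (increasing processing time): Batch 2 Batch 1 Batch 4 Batch 5 Batch 3.
Batch 2: 0→2, due 29, tardiness 0
Batch 1: 2→6, due 8, tardiness 0
Batch 4: 6→18, due 18, tardiness 0
Batch 5: 18→31, due 23, tardiness 8
Batch 3: 31→45, due 28, tardiness 17
Sum = 0+0+0+8+17 = 25.
FIFO (arrival order): Batch 1 Batch 2 Batch 3 Batch 4 Batch 5.
Batch 1: 0→4, due 8, tardiness 0
Batch 2: 4→6, due 29, tardiness 0
Batch 3: 6→20, due 28, tardiness 0
Batch 4: 20→32, due 18, tardiness 14
Batch 5: 32→45, due 23, tardiness 22
Sum = 0+0+0+14+22 = 36.
LPT 76, SPT 25, FIFO 36 → minimum 25.

25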